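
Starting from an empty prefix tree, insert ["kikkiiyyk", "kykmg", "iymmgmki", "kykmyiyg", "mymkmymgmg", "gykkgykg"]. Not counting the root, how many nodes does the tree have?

Trace insertions, counting only characters that open a new branch:
  "kikkiiyyk" → 9 new (k, i, k, k, i, i, y, y, k)
  "kykmg" → prefix "k" already present; 4 new (y, k, m, g)
  "iymmgmki" → 8 new (i, y, m, m, g, m, k, i)
  "kykmyiyg" → prefix "kykm" already present; 4 new (y, i, y, g)
  "mymkmymgmg" → 10 new (m, y, m, k, m, y, m, g, m, g)
  "gykkgykg" → 8 new (g, y, k, k, g, y, k, g)
Total nodes = 9 + 4 + 8 + 4 + 10 + 8 = 43

43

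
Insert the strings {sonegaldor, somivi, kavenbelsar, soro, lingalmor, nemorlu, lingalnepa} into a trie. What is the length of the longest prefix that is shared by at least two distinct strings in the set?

The deepest shared node is where two words last agree before diverging.
e.g. "lingalmor" and "lingalnepa" share the prefix "lingal" of length 6; no pair shares a longer one.
Longest shared-prefix length: 6

6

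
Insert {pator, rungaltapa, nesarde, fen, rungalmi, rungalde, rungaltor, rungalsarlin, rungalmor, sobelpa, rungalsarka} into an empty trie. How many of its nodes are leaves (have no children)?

11

A leaf is a node with no children — equivalently, the end of a word that is not a proper prefix of any other stored word.
Those words: "fen", "nesarde", "pator", "rungalde", "rungalmi", "rungalmor", "rungalsarka", "rungalsarlin", "rungaltapa", "rungaltor", "sobelpa"
Leaf count: 11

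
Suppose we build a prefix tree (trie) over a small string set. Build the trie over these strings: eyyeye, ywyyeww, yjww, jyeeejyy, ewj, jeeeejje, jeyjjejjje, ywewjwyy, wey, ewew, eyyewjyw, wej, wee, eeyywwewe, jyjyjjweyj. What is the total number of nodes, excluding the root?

Count nodes per top-level branch (shared prefixes stored once):
  'e'-branch (eeyywwewe, ewew, ewj, eyyewjyw, eyyeye): 22 nodes
  'j'-branch (jeeeejje, jeyjjejjje, jyeeejyy, jyjyjjweyj): 31 nodes
  'w'-branch (wee, wej, wey): 5 nodes
  'y'-branch (yjww, ywewjwyy, ywyyeww): 16 nodes
Sum: 74

74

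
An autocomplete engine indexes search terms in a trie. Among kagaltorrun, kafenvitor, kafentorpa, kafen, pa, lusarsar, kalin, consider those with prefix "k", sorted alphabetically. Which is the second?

kafentorpa

Words with prefix "k", in lexicographic order: "kafen", "kafentorpa", "kafenvitor", "kagaltorrun", "kalin"
The 2nd is kafentorpa.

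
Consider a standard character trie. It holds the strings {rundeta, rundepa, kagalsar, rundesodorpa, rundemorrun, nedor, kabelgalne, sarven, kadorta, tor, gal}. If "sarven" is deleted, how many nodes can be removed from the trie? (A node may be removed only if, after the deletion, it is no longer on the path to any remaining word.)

6

After clearing the end-marker at "sarven", prune upward until reaching a node still needed by another word.
No other word shares any prefix with "sarven", so all 6 of its nodes go.
Nodes removed: 6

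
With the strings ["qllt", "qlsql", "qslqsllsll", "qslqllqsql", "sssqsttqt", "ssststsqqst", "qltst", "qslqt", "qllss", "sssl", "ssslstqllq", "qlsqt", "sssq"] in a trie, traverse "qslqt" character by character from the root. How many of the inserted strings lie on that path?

1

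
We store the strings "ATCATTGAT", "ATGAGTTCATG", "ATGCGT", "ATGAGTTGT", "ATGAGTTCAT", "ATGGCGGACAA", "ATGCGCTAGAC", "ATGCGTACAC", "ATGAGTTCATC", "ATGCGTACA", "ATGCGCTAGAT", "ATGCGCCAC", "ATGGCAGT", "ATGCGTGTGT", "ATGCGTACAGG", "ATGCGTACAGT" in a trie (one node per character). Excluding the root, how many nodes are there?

56

Trace insertions, counting only characters that open a new branch:
  "ATCATTGAT" → 9 new (A, T, C, A, T, T, G, A, T)
  "ATGAGTTCATG" → prefix "AT" already present; 9 new (G, A, G, T, T, C, A, T, G)
  "ATGCGT" → prefix "ATG" already present; 3 new (C, G, T)
  "ATGAGTTGT" → prefix "ATGAGTT" already present; 2 new (G, T)
  "ATGAGTTCAT" → prefix "ATGAGTTCAT" already present; 0 new (none)
  "ATGGCGGACAA" → prefix "ATG" already present; 8 new (G, C, G, G, A, C, A, A)
  "ATGCGCTAGAC" → prefix "ATGCG" already present; 6 new (C, T, A, G, A, C)
  "ATGCGTACAC" → prefix "ATGCGT" already present; 4 new (A, C, A, C)
  "ATGAGTTCATC" → prefix "ATGAGTTCAT" already present; 1 new (C)
  "ATGCGTACA" → prefix "ATGCGTACA" already present; 0 new (none)
  "ATGCGCTAGAT" → prefix "ATGCGCTAGA" already present; 1 new (T)
  "ATGCGCCAC" → prefix "ATGCGC" already present; 3 new (C, A, C)
  "ATGGCAGT" → prefix "ATGGC" already present; 3 new (A, G, T)
  "ATGCGTGTGT" → prefix "ATGCGT" already present; 4 new (G, T, G, T)
  "ATGCGTACAGG" → prefix "ATGCGTACA" already present; 2 new (G, G)
  "ATGCGTACAGT" → prefix "ATGCGTACAG" already present; 1 new (T)
Total nodes = 9 + 9 + 3 + 2 + 0 + 8 + 6 + 4 + 1 + 0 + 1 + 3 + 3 + 4 + 2 + 1 = 56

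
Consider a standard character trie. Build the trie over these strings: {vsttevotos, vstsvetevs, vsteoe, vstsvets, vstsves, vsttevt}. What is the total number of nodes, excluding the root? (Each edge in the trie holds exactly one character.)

Insert word by word; a character creates a node only if that edge doesn't already exist:
  "vsttevotos" → 10 new (v, s, t, t, e, v, o, t, o, s)
  "vstsvetevs" → prefix "vst" already present; 7 new (s, v, e, t, e, v, s)
  "vsteoe" → prefix "vst" already present; 3 new (e, o, e)
  "vstsvets" → prefix "vstsvet" already present; 1 new (s)
  "vstsves" → prefix "vstsve" already present; 1 new (s)
  "vsttevt" → prefix "vsttev" already present; 1 new (t)
Total nodes = 10 + 7 + 3 + 1 + 1 + 1 = 23

23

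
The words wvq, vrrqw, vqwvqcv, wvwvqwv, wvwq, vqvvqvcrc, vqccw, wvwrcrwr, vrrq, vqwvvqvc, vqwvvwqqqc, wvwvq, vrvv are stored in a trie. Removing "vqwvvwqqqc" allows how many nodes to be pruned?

A node on "vqwvvwqqqc"'s path can go only if nothing else ends at it or branches off below it.
The suffix "wqqqc" (5 nodes) is used only by "vqwvvwqqqc"; the node for "vqwvv" still has the child "q", so pruning stops there.
Nodes removed: 5

5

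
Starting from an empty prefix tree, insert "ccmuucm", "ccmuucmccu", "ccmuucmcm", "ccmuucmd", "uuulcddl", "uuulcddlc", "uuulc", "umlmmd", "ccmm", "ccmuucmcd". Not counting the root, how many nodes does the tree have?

Trie structure (* marks end of a word):
(root)
├─ c
│  └─ c
│     └─ m
│        ├─ m *
│        └─ u
│           └─ u
│              └─ c
│                 └─ m *
│                    ├─ c
│                    │  ├─ c
│                    │  │  └─ u *
│                    │  ├─ d *
│                    │  └─ m *
│                    └─ d *
└─ u
   ├─ m
   │  └─ l
   │     └─ m
   │        └─ m
   │           └─ d *
   └─ u
      └─ u
         └─ l
            └─ c *
               └─ d
                  └─ d
                     └─ l *
                        └─ c *
Counting every labelled node above: 28.

28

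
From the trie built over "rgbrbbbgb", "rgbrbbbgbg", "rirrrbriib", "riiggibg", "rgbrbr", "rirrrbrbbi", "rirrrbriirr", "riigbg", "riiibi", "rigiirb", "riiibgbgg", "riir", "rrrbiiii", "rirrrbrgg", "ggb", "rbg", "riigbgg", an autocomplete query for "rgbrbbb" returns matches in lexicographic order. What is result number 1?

DFS of the "rgbrbbb" subtree visits, in order: "rgbrbbbgb", "rgbrbbbgbg"
Position 1: rgbrbbbgb

rgbrbbbgb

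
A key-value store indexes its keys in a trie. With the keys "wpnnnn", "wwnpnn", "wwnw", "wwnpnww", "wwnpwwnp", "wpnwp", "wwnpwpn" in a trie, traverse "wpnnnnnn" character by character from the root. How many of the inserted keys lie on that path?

1

Walk "wpnnnnnn" from the root; an end-of-word marker is hit whenever a stored word is a prefix of "wpnnnnnn".
Prefixes of the query that are stored words: "wpnnnn"
Count: 1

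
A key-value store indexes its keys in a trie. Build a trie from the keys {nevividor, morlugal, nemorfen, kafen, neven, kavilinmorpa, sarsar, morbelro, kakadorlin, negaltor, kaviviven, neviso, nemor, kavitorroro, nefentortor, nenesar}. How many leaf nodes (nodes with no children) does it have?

15

A leaf is a node with no children — equivalently, the end of a word that is not a proper prefix of any other stored word.
Those words: "kafen", "kakadorlin", "kavilinmorpa", "kavitorroro", "kaviviven", "morbelro", "morlugal", "nefentortor", "negaltor", "nemorfen", "nenesar", "neven", "neviso", "nevividor", "sarsar"
Leaf count: 15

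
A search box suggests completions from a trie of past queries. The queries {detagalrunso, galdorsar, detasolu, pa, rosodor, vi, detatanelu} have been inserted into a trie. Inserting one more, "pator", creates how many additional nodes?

3

Walking "pator" from the root, the first 2 characters ("pa") follow existing edges; "t" is the first miss.
Each of the 3 remaining characters creates one node.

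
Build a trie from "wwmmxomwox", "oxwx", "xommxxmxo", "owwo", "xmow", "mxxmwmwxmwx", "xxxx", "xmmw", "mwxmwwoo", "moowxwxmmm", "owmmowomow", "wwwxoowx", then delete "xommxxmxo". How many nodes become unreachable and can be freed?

8

After clearing the end-marker at "xommxxmxo", prune upward until reaching a node still needed by another word.
The suffix "ommxxmxo" (8 nodes) is used only by "xommxxmxo"; the node for "x" still has the child "m", so pruning stops there.
Nodes removed: 8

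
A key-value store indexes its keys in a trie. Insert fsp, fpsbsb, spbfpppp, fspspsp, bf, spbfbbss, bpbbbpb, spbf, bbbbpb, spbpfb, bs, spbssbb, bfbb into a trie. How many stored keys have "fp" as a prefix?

1

Traverse to the node for "fp", then collect every word in that subtree.
Words under "fp": fpsbsb
Count: 1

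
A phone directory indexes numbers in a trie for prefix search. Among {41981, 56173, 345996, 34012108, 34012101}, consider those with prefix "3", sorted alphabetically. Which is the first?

DFS of the "3" subtree visits, in order: "34012101", "34012108", "345996"
The 1st is 34012101.

34012101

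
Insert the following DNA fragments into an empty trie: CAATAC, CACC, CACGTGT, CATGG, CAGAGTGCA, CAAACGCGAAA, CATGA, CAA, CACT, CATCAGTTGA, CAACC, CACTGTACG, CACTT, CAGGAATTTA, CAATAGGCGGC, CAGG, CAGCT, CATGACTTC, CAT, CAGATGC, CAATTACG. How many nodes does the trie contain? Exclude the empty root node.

Count nodes per top-level branch (shared prefixes stored once):
  'C'-branch (CAA, CAAACGCGAAA, CAACC, CAATAC, CAATAGGCGGC, CAATTACG, CACC, CACGTGT, CACT, CACTGTACG, CACTT, CAGAGTGCA, CAGATGC, CAGCT, CAGG, CAGGAATTTA, CAT, CATCAGTTGA, CATGA, CATGACTTC, CATGG): 73 nodes
Sum: 73

73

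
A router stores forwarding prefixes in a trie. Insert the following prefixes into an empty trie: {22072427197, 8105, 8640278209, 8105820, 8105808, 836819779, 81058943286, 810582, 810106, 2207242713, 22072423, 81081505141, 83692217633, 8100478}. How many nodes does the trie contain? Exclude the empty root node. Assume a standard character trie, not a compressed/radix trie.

Count nodes per top-level branch (shared prefixes stored once):
  '2'-branch (22072423, 2207242713, 22072427197): 13 nodes
  '8'-branch (8100478, 810106, 8105, 8105808, 810582, 8105820, 81058943286, 81081505141, 836819779, 83692217633, 8640278209): 55 nodes
Sum: 68

68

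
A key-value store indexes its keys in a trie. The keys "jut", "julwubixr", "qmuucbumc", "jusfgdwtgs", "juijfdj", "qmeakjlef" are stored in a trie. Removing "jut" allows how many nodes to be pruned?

A node on "jut"'s path can go only if nothing else ends at it or branches off below it.
The suffix "t" (1 node) is used only by "jut"; the node for "ju" still has the child "l", so pruning stops there.
Nodes removed: 1

1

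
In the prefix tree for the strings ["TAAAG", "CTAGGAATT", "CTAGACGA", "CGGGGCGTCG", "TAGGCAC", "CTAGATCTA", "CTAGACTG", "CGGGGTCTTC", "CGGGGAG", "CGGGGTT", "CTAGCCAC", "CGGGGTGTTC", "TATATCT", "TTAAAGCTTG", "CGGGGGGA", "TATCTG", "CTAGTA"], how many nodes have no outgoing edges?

17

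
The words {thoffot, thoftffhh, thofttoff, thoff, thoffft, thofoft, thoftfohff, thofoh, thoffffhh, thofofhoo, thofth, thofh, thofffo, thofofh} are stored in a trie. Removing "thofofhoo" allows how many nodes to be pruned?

2

Walk "thofofhoo" from the leaf back toward the root, removing each node that no remaining word uses.
The suffix "oo" (2 nodes) is used only by "thofofhoo"; "thofofh" is itself a stored word, so pruning stops there.
Nodes removed: 2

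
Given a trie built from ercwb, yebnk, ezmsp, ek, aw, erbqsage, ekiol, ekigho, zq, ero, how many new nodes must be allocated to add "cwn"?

No existing word starts with "c", so every character of "cwn" needs a new node.
3 − 0 = 3 new nodes.

3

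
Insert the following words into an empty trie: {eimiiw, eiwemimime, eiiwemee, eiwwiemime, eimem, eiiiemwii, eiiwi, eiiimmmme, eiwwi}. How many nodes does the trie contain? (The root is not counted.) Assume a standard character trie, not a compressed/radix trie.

Trace insertions, counting only characters that open a new branch:
  "eimiiw" → 6 new (e, i, m, i, i, w)
  "eiwemimime" → prefix "ei" already present; 8 new (w, e, m, i, m, i, m, e)
  "eiiwemee" → prefix "ei" already present; 6 new (i, w, e, m, e, e)
  "eiwwiemime" → prefix "eiw" already present; 7 new (w, i, e, m, i, m, e)
  "eimem" → prefix "eim" already present; 2 new (e, m)
  "eiiiemwii" → prefix "eii" already present; 6 new (i, e, m, w, i, i)
  "eiiwi" → prefix "eiiw" already present; 1 new (i)
  "eiiimmmme" → prefix "eiii" already present; 5 new (m, m, m, m, e)
  "eiwwi" → prefix "eiwwi" already present; 0 new (none)
Total nodes = 6 + 8 + 6 + 7 + 2 + 6 + 1 + 5 + 0 = 41

41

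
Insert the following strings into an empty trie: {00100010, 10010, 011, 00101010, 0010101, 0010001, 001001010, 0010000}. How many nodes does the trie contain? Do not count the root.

24

For each word, the new-node count is its length minus the longest prefix already in the trie:
  "00100010" → 8 new (0, 0, 1, 0, 0, 0, 1, 0)
  "10010" → 5 new (1, 0, 0, 1, 0)
  "011" → prefix "0" already present; 2 new (1, 1)
  "00101010" → prefix "0010" already present; 4 new (1, 0, 1, 0)
  "0010101" → prefix "0010101" already present; 0 new (none)
  "0010001" → prefix "0010001" already present; 0 new (none)
  "001001010" → prefix "00100" already present; 4 new (1, 0, 1, 0)
  "0010000" → prefix "001000" already present; 1 new (0)
Total nodes = 8 + 5 + 2 + 4 + 0 + 0 + 4 + 1 = 24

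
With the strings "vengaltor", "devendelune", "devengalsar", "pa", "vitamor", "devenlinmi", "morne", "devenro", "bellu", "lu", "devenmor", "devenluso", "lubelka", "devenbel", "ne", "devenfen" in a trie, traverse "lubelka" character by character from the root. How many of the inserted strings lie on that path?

Check each prefix of "lubelka" against the stored set — each match is an end-marker on the path.
Prefixes of the query that are stored words: "lu", "lubelka"
Count: 2

2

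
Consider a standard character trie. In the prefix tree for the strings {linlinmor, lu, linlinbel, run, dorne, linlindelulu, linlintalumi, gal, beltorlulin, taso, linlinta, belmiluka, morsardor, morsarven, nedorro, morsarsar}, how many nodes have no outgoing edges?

15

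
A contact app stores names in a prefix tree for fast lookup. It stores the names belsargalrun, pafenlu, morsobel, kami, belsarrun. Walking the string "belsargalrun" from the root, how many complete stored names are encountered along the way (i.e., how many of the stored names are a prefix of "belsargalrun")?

Check each prefix of "belsargalrun" against the stored set — each match is an end-marker on the path.
Prefixes of the query that are stored words: "belsargalrun"
Count: 1

1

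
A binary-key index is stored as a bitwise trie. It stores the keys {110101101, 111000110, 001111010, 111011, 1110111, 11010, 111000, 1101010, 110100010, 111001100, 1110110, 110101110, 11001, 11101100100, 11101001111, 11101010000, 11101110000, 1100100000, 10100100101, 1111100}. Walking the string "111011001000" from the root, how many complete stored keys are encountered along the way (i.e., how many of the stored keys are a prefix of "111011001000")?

Walk "111011001000" from the root; an end-of-word marker is hit whenever a stored word is a prefix of "111011001000".
Prefixes of the query that are stored words: "111011", "1110110", "11101100100"
Count: 3

3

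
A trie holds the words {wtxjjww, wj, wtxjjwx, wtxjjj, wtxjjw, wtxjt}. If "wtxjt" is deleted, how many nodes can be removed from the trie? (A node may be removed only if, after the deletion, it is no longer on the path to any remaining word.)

1

After clearing the end-marker at "wtxjt", prune upward until reaching a node still needed by another word.
The suffix "t" (1 node) is used only by "wtxjt"; the node for "wtxj" still has the child "j", so pruning stops there.
Nodes removed: 1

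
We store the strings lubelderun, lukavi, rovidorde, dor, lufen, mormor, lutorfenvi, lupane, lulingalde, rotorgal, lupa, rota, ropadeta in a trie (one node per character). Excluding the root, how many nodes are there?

68

Count nodes per top-level branch (shared prefixes stored once):
  'd'-branch (dor): 3 nodes
  'l'-branch (lubelderun, lufen, lukavi, lulingalde, lupa, lupane, lutorfenvi): 37 nodes
  'm'-branch (mormor): 6 nodes
  'r'-branch (ropadeta, rota, rotorgal, rovidorde): 22 nodes
Sum: 68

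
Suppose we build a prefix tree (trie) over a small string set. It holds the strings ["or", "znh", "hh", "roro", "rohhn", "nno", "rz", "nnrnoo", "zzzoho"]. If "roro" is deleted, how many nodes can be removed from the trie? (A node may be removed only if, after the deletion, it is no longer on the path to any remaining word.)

After clearing the end-marker at "roro", prune upward until reaching a node still needed by another word.
The suffix "ro" (2 nodes) is used only by "roro"; the node for "ro" still has the child "h", so pruning stops there.
Nodes removed: 2

2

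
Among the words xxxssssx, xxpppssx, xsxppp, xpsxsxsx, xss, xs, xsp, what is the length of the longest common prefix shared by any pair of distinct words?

Equivalently: take the maximum, over all pairs, of their longest common prefix length.
e.g. "xs" and "xsp" share the prefix "xs" of length 2; no pair shares a longer one.
Longest shared-prefix length: 2

2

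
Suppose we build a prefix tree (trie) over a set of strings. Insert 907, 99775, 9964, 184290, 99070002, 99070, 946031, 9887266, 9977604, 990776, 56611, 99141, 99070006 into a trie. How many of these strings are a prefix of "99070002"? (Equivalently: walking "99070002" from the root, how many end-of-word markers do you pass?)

2

Check each prefix of "99070002" against the stored set — each match is an end-marker on the path.
Prefixes of the query that are stored words: "99070", "99070002"
Count: 2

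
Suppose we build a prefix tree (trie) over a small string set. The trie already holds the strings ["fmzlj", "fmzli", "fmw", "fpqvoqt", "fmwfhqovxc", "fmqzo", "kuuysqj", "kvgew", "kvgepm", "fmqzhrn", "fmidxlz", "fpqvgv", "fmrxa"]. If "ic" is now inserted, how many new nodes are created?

2

No existing word starts with "i", so every character of "ic" needs a new node.
2 − 0 = 2 new nodes.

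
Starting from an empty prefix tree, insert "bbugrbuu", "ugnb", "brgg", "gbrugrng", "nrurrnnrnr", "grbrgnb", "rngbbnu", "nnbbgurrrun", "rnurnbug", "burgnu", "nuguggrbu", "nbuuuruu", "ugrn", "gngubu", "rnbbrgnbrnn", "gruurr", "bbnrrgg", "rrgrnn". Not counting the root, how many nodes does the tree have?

112

Count nodes per top-level branch (shared prefixes stored once):
  'b'-branch (bbnrrgg, bbugrbuu, brgg, burgnu): 21 nodes
  'g'-branch (gbrugrng, gngubu, grbrgnb, gruurr): 23 nodes
  'n'-branch (nbuuuruu, nnbbgurrrun, nrurrnnrnr, nuguggrbu): 35 nodes
  'r'-branch (rnbbrgnbrnn, rngbbnu, rnurnbug, rrgrnn): 27 nodes
  'u'-branch (ugnb, ugrn): 6 nodes
Sum: 112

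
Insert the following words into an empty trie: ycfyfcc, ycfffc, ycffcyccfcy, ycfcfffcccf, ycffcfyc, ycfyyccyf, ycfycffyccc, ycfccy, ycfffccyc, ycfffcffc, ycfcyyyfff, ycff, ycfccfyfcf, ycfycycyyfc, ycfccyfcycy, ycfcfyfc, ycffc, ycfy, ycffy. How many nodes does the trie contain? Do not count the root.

74

Trace insertions, counting only characters that open a new branch:
  "ycfyfcc" → 7 new (y, c, f, y, f, c, c)
  "ycfffc" → prefix "ycf" already present; 3 new (f, f, c)
  "ycffcyccfcy" → prefix "ycff" already present; 7 new (c, y, c, c, f, c, y)
  "ycfcfffcccf" → prefix "ycf" already present; 8 new (c, f, f, f, c, c, c, f)
  "ycffcfyc" → prefix "ycffc" already present; 3 new (f, y, c)
  "ycfyyccyf" → prefix "ycfy" already present; 5 new (y, c, c, y, f)
  "ycfycffyccc" → prefix "ycfy" already present; 7 new (c, f, f, y, c, c, c)
  "ycfccy" → prefix "ycfc" already present; 2 new (c, y)
  "ycfffccyc" → prefix "ycfffc" already present; 3 new (c, y, c)
  "ycfffcffc" → prefix "ycfffc" already present; 3 new (f, f, c)
  "ycfcyyyfff" → prefix "ycfc" already present; 6 new (y, y, y, f, f, f)
  "ycff" → prefix "ycff" already present; 0 new (none)
  "ycfccfyfcf" → prefix "ycfcc" already present; 5 new (f, y, f, c, f)
  "ycfycycyyfc" → prefix "ycfyc" already present; 6 new (y, c, y, y, f, c)
  "ycfccyfcycy" → prefix "ycfccy" already present; 5 new (f, c, y, c, y)
  "ycfcfyfc" → prefix "ycfcf" already present; 3 new (y, f, c)
  "ycffc" → prefix "ycffc" already present; 0 new (none)
  "ycfy" → prefix "ycfy" already present; 0 new (none)
  "ycffy" → prefix "ycff" already present; 1 new (y)
Total nodes = 7 + 3 + 7 + 8 + 3 + 5 + 7 + 2 + 3 + 3 + 6 + 0 + 5 + 6 + 5 + 3 + 0 + 0 + 1 = 74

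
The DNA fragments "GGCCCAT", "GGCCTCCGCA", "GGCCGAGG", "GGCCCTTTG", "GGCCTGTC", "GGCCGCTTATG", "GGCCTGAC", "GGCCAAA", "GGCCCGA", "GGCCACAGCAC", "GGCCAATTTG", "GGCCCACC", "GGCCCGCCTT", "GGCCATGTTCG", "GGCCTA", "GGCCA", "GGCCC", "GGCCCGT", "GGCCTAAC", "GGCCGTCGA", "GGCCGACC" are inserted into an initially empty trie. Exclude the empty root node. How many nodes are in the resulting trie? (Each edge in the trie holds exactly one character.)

69

Count nodes per top-level branch (shared prefixes stored once):
  'G'-branch (GGCCA, GGCCAAA, GGCCAATTTG, GGCCACAGCAC, GGCCATGTTCG, GGCCC, GGCCCACC, GGCCCAT, GGCCCGA, GGCCCGCCTT, GGCCCGT, GGCCCTTTG, GGCCGACC, GGCCGAGG, GGCCGCTTATG, GGCCGTCGA, GGCCTA, GGCCTAAC, GGCCTCCGCA, GGCCTGAC, GGCCTGTC): 69 nodes
Sum: 69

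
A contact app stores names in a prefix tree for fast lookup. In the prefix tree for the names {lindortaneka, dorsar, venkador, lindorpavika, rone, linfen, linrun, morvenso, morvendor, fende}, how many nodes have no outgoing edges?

Leaves are exactly the stored words that no other stored word extends.
Those words: "dorsar", "fende", "lindorpavika", "lindortaneka", "linfen", "linrun", "morvendor", "morvenso", "rone", "venkador"
Leaf count: 10

10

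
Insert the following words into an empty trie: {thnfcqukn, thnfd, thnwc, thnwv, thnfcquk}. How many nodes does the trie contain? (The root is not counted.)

13

Trie structure (* marks end of a word):
(root)
└─ t
   └─ h
      └─ n
         ├─ f
         │  ├─ c
         │  │  └─ q
         │  │     └─ u
         │  │        └─ k *
         │  │           └─ n *
         │  └─ d *
         └─ w
            ├─ c *
            └─ v *
Counting every labelled node above: 13.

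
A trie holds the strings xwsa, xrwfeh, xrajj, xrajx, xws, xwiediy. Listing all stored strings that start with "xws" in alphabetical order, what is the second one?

xwsa

DFS of the "xws" subtree visits, in order: "xws", "xwsa"
Position 2: xwsa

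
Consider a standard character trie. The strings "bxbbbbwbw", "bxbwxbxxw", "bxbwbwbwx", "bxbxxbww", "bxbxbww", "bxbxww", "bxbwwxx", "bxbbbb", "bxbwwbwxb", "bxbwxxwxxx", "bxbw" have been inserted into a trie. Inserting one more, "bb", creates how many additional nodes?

"b" is already a path in the trie; the remaining "b" must be added.
So 2 − 1 = 1 new nodes.

1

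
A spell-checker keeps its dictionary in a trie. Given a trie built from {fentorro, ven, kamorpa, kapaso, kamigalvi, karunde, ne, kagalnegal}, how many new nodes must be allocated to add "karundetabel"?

"karunde" is already a path in the trie; the remaining "tabel" must be added.
New nodes needed: |"karundetabel"| − 7 = 12 − 7 = 5.

5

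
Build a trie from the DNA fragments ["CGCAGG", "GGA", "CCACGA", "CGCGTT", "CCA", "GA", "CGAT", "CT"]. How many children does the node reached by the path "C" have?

3

Follow the path "C" to its node, then look at its outgoing edges.
Characters that immediately follow "C" among the stored strings: {C, G, T}.
That node has 3 child edges.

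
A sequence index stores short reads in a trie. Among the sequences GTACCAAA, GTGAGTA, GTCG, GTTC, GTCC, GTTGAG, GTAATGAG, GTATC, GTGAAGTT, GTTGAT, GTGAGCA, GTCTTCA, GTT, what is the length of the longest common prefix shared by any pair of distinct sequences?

The deepest shared node is where two words last agree before diverging.
"GTGAGCA" and "GTGAGTA" agree on "GTGAG" (5 characters) before diverging; nothing deeper is shared.
Longest shared-prefix length: 5

5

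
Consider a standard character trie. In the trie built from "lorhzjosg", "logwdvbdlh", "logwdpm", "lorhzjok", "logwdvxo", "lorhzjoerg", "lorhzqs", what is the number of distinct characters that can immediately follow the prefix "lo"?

2

The children of the "lo" node are the distinct next characters among strings starting with "lo".
Characters that immediately follow "lo" among the stored strings: {g, r}.
That node has 2 child edges.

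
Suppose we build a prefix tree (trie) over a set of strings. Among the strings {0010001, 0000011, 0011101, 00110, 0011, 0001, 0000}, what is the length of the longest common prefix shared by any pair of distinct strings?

4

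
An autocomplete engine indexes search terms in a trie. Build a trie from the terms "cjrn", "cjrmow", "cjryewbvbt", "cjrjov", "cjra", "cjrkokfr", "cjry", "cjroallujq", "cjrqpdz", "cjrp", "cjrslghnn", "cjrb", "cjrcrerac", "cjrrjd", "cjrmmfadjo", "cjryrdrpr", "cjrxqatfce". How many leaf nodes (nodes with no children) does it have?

16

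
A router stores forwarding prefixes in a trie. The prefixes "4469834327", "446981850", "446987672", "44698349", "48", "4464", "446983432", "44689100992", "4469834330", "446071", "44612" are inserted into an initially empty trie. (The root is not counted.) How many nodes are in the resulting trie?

Insert word by word; a character creates a node only if that edge doesn't already exist:
  "4469834327" → 10 new (4, 4, 6, 9, 8, 3, 4, 3, 2, 7)
  "446981850" → prefix "44698" already present; 4 new (1, 8, 5, 0)
  "446987672" → prefix "44698" already present; 4 new (7, 6, 7, 2)
  "44698349" → prefix "4469834" already present; 1 new (9)
  "48" → prefix "4" already present; 1 new (8)
  "4464" → prefix "446" already present; 1 new (4)
  "446983432" → prefix "446983432" already present; 0 new (none)
  "44689100992" → prefix "446" already present; 8 new (8, 9, 1, 0, 0, 9, 9, 2)
  "4469834330" → prefix "44698343" already present; 2 new (3, 0)
  "446071" → prefix "446" already present; 3 new (0, 7, 1)
  "44612" → prefix "446" already present; 2 new (1, 2)
Total nodes = 10 + 4 + 4 + 1 + 1 + 1 + 0 + 8 + 2 + 3 + 2 = 36

36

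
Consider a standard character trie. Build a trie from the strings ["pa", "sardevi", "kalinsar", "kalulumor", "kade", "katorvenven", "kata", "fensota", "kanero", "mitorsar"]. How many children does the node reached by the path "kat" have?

Follow the path "kat" to its node, then look at its outgoing edges.
Distinct next characters after "kat": a, o.
That node has 2 child edges.

2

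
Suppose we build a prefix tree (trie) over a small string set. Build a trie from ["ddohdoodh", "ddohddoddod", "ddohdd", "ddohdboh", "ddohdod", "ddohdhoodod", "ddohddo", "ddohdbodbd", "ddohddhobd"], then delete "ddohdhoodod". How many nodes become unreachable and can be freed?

After clearing the end-marker at "ddohdhoodod", prune upward until reaching a node still needed by another word.
The suffix "hoodod" (6 nodes) is used only by "ddohdhoodod"; the node for "ddohd" still has the child "o", so pruning stops there.
Nodes removed: 6

6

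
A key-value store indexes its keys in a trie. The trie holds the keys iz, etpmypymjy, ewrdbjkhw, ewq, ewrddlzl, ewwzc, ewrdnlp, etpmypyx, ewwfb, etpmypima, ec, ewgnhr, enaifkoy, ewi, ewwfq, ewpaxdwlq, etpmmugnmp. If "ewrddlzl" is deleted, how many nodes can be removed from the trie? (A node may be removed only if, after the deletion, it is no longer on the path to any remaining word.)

4

A node on "ewrddlzl"'s path can go only if nothing else ends at it or branches off below it.
The suffix "dlzl" (4 nodes) is used only by "ewrddlzl"; the node for "ewrd" still has the child "b", so pruning stops there.
Nodes removed: 4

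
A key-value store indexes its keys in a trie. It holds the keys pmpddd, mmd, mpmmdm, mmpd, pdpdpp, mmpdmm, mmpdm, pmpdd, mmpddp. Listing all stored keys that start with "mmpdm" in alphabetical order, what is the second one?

DFS of the "mmpdm" subtree visits, in order: "mmpdm", "mmpdmm"
Position 2: mmpdmm

mmpdmm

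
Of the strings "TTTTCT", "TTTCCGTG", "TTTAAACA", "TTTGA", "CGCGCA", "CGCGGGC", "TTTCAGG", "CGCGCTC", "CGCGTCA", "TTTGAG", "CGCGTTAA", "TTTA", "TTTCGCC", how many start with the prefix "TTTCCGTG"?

1

Traverse to the node for "TTTCCGTG", then collect every word in that subtree.
Words under "TTTCCGTG": TTTCCGTG
Count: 1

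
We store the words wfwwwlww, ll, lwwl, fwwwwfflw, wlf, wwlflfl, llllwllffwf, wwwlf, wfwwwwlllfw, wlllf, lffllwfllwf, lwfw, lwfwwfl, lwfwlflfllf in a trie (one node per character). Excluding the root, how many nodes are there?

73

For each word, the new-node count is its length minus the longest prefix already in the trie:
  "wfwwwlww" → 8 new (w, f, w, w, w, l, w, w)
  "ll" → 2 new (l, l)
  "lwwl" → prefix "l" already present; 3 new (w, w, l)
  "fwwwwfflw" → 9 new (f, w, w, w, w, f, f, l, w)
  "wlf" → prefix "w" already present; 2 new (l, f)
  "wwlflfl" → prefix "w" already present; 6 new (w, l, f, l, f, l)
  "llllwllffwf" → prefix "ll" already present; 9 new (l, l, w, l, l, f, f, w, f)
  "wwwlf" → prefix "ww" already present; 3 new (w, l, f)
  "wfwwwwlllfw" → prefix "wfwww" already present; 6 new (w, l, l, l, f, w)
  "wlllf" → prefix "wl" already present; 3 new (l, l, f)
  "lffllwfllwf" → prefix "l" already present; 10 new (f, f, l, l, w, f, l, l, w, f)
  "lwfw" → prefix "lw" already present; 2 new (f, w)
  "lwfwwfl" → prefix "lwfw" already present; 3 new (w, f, l)
  "lwfwlflfllf" → prefix "lwfw" already present; 7 new (l, f, l, f, l, l, f)
Total nodes = 8 + 2 + 3 + 9 + 2 + 6 + 9 + 3 + 6 + 3 + 10 + 2 + 3 + 7 = 73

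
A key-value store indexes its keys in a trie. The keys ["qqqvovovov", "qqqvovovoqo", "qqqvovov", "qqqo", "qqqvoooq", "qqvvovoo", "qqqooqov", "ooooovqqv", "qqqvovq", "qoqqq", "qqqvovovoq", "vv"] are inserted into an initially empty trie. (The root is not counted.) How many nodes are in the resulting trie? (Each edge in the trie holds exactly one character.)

42

Trace insertions, counting only characters that open a new branch:
  "qqqvovovov" → 10 new (q, q, q, v, o, v, o, v, o, v)
  "qqqvovovoqo" → prefix "qqqvovovo" already present; 2 new (q, o)
  "qqqvovov" → prefix "qqqvovov" already present; 0 new (none)
  "qqqo" → prefix "qqq" already present; 1 new (o)
  "qqqvoooq" → prefix "qqqvo" already present; 3 new (o, o, q)
  "qqvvovoo" → prefix "qq" already present; 6 new (v, v, o, v, o, o)
  "qqqooqov" → prefix "qqqo" already present; 4 new (o, q, o, v)
  "ooooovqqv" → 9 new (o, o, o, o, o, v, q, q, v)
  "qqqvovq" → prefix "qqqvov" already present; 1 new (q)
  "qoqqq" → prefix "q" already present; 4 new (o, q, q, q)
  "qqqvovovoq" → prefix "qqqvovovoq" already present; 0 new (none)
  "vv" → 2 new (v, v)
Total nodes = 10 + 2 + 0 + 1 + 3 + 6 + 4 + 9 + 1 + 4 + 0 + 2 = 42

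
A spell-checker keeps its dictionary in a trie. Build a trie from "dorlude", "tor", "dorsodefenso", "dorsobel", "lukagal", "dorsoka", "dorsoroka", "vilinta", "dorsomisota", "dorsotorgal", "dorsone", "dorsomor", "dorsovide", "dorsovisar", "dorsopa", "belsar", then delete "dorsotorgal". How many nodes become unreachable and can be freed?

6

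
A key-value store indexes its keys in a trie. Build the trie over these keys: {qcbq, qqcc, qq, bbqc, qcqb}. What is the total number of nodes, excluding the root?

Insert word by word; a character creates a node only if that edge doesn't already exist:
  "qcbq" → 4 new (q, c, b, q)
  "qqcc" → prefix "q" already present; 3 new (q, c, c)
  "qq" → prefix "qq" already present; 0 new (none)
  "bbqc" → 4 new (b, b, q, c)
  "qcqb" → prefix "qc" already present; 2 new (q, b)
Total nodes = 4 + 3 + 0 + 4 + 2 = 13

13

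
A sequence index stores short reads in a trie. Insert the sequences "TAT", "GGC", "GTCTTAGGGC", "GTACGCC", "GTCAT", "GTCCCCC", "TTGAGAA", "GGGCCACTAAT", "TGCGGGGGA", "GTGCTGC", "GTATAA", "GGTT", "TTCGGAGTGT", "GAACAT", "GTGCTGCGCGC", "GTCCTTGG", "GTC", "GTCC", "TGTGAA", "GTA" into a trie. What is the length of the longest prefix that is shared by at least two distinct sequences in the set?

The deepest shared node is where two words last agree before diverging.
"GTGCTGC" and "GTGCTGCGCGC" agree on "GTGCTGC" (7 characters) before diverging; nothing deeper is shared.
Longest shared-prefix length: 7

7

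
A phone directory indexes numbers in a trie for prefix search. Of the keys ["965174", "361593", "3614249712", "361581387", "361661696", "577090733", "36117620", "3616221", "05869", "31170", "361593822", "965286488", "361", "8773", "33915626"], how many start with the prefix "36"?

8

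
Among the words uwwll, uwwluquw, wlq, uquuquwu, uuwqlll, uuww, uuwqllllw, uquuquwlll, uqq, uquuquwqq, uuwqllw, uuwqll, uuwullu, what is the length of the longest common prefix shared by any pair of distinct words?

The deepest shared node is where two words last agree before diverging.
"uquuquwlll" and "uquuquwqq" agree on "uquuquw" (7 characters) before diverging; nothing deeper is shared.
Longest shared-prefix length: 7

7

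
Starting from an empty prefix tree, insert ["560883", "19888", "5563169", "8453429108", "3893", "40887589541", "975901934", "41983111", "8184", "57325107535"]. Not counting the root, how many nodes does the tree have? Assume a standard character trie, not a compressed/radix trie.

71

Count nodes per top-level branch (shared prefixes stored once):
  '1'-branch (19888): 5 nodes
  '3'-branch (3893): 4 nodes
  '4'-branch (40887589541, 41983111): 18 nodes
  '5'-branch (5563169, 560883, 57325107535): 22 nodes
  '8'-branch (8184, 8453429108): 13 nodes
  '9'-branch (975901934): 9 nodes
Sum: 71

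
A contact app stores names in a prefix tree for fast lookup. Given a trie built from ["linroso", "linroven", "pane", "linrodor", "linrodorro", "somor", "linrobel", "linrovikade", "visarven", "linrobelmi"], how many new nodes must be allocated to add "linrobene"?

Walking "linrobene" from the root, the first 7 characters ("linrobe") follow existing edges; "n" is the first miss.
Each of the 2 remaining characters creates one node.

2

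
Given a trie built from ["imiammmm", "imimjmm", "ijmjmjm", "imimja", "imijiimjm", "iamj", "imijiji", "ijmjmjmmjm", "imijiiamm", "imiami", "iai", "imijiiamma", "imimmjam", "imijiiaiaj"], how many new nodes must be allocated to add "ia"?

0

"ia" is already a full path in the trie; only an end-marker is added.
No new nodes are needed: 0.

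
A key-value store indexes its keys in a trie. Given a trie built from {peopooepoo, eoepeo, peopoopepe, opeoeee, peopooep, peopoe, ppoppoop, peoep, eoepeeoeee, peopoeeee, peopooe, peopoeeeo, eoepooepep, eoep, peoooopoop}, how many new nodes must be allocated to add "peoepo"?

Walking "peoepo" from the root, the first 5 characters ("peoep") follow existing edges; "o" is the first miss.
So 6 − 5 = 1 new nodes.

1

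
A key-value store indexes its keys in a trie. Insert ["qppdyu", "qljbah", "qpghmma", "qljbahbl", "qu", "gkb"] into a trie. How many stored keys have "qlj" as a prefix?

Traverse to the node for "qlj", then collect every word in that subtree.
Matches: "qljbah", "qljbahbl"
Count: 2

2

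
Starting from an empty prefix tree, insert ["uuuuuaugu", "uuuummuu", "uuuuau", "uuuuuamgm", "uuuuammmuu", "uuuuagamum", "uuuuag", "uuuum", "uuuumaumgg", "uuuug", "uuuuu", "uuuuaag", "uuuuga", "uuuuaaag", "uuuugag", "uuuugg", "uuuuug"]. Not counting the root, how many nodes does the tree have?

Count nodes per top-level branch (shared prefixes stored once):
  'u'-branch (uuuuaaag, uuuuaag, uuuuag, uuuuagamum, uuuuammmuu, uuuuau, uuuug, uuuuga, uuuugag, uuuugg, uuuum, uuuumaumgg, uuuummuu, uuuuu, uuuuuamgm, uuuuuaugu, uuuuug): 42 nodes
Sum: 42

42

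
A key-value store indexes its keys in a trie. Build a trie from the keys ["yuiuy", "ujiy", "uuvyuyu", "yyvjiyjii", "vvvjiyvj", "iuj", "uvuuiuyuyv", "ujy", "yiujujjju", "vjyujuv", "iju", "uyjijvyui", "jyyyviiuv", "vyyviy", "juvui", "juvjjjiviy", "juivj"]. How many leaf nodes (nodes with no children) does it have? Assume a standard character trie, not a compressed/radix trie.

17

A leaf is a node with no children — equivalently, the end of a word that is not a proper prefix of any other stored word.
Those words: "iju", "iuj", "juivj", "juvjjjiviy", "juvui", "jyyyviiuv", "ujiy", "ujy", "uuvyuyu", "uvuuiuyuyv", "uyjijvyui", "vjyujuv", "vvvjiyvj", "vyyviy", "yiujujjju", "yuiuy", "yyvjiyjii"
Leaf count: 17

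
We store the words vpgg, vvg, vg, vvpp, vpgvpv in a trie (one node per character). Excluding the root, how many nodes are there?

12

Insert word by word; a character creates a node only if that edge doesn't already exist:
  "vpgg" → 4 new (v, p, g, g)
  "vvg" → prefix "v" already present; 2 new (v, g)
  "vg" → prefix "v" already present; 1 new (g)
  "vvpp" → prefix "vv" already present; 2 new (p, p)
  "vpgvpv" → prefix "vpg" already present; 3 new (v, p, v)
Total nodes = 4 + 2 + 1 + 2 + 3 = 12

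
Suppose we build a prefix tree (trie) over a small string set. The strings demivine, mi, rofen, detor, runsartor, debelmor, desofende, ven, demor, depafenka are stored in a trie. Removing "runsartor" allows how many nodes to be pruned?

8

After clearing the end-marker at "runsartor", prune upward until reaching a node still needed by another word.
The suffix "unsartor" (8 nodes) is used only by "runsartor"; the node for "r" still has the child "o", so pruning stops there.
Nodes removed: 8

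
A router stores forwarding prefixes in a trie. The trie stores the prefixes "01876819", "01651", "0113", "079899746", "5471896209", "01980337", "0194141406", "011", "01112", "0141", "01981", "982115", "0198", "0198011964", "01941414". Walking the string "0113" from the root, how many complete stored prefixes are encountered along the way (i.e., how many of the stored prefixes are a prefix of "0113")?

Walk "0113" from the root; an end-of-word marker is hit whenever a stored word is a prefix of "0113".
Prefixes of the query that are stored words: "011", "0113"
Count: 2

2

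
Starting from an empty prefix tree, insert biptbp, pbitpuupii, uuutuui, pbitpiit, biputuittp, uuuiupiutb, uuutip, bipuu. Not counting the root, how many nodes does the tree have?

43

Trace insertions, counting only characters that open a new branch:
  "biptbp" → 6 new (b, i, p, t, b, p)
  "pbitpuupii" → 10 new (p, b, i, t, p, u, u, p, i, i)
  "uuutuui" → 7 new (u, u, u, t, u, u, i)
  "pbitpiit" → prefix "pbitp" already present; 3 new (i, i, t)
  "biputuittp" → prefix "bip" already present; 7 new (u, t, u, i, t, t, p)
  "uuuiupiutb" → prefix "uuu" already present; 7 new (i, u, p, i, u, t, b)
  "uuutip" → prefix "uuut" already present; 2 new (i, p)
  "bipuu" → prefix "bipu" already present; 1 new (u)
Total nodes = 6 + 10 + 7 + 3 + 7 + 7 + 2 + 1 = 43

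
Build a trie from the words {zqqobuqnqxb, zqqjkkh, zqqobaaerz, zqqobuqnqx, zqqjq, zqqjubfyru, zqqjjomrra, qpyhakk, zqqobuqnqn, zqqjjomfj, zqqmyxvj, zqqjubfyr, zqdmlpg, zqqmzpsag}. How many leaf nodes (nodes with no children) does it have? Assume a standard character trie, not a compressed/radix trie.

12

Leaves are exactly the stored words that no other stored word extends.
Those words: "qpyhakk", "zqdmlpg", "zqqjjomfj", "zqqjjomrra", "zqqjkkh", "zqqjq", "zqqjubfyru", "zqqmyxvj", "zqqmzpsag", "zqqobaaerz", "zqqobuqnqn", "zqqobuqnqxb"
Leaf count: 12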